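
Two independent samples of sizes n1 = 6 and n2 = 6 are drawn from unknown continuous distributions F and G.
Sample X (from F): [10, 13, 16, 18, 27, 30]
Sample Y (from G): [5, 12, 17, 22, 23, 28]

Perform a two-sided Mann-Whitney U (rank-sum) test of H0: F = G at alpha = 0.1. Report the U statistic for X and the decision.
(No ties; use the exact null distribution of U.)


Step 1: Combine and sort all 12 observations; assign midranks.
sorted (value, group): (5,Y), (10,X), (12,Y), (13,X), (16,X), (17,Y), (18,X), (22,Y), (23,Y), (27,X), (28,Y), (30,X)
ranks: 5->1, 10->2, 12->3, 13->4, 16->5, 17->6, 18->7, 22->8, 23->9, 27->10, 28->11, 30->12
Step 2: Rank sum for X: R1 = 2 + 4 + 5 + 7 + 10 + 12 = 40.
Step 3: U_X = R1 - n1(n1+1)/2 = 40 - 6*7/2 = 40 - 21 = 19.
       U_Y = n1*n2 - U_X = 36 - 19 = 17.
Step 4: No ties, so the exact null distribution of U (based on enumerating the C(12,6) = 924 equally likely rank assignments) gives the two-sided p-value.
Step 5: p-value = 0.937229; compare to alpha = 0.1. fail to reject H0.

U_X = 19, p = 0.937229, fail to reject H0 at alpha = 0.1.


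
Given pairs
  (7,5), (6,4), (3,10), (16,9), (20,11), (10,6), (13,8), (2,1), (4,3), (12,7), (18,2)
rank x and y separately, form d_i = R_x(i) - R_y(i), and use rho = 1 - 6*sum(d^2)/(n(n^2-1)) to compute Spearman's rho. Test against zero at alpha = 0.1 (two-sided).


Step 1: Rank x and y separately (midranks; no ties here).
rank(x): 7->5, 6->4, 3->2, 16->9, 20->11, 10->6, 13->8, 2->1, 4->3, 12->7, 18->10
rank(y): 5->5, 4->4, 10->10, 9->9, 11->11, 6->6, 8->8, 1->1, 3->3, 7->7, 2->2
Step 2: d_i = R_x(i) - R_y(i); compute d_i^2.
  (5-5)^2=0, (4-4)^2=0, (2-10)^2=64, (9-9)^2=0, (11-11)^2=0, (6-6)^2=0, (8-8)^2=0, (1-1)^2=0, (3-3)^2=0, (7-7)^2=0, (10-2)^2=64
sum(d^2) = 128.
Step 3: rho = 1 - 6*128 / (11*(11^2 - 1)) = 1 - 768/1320 = 0.418182.
Step 4: Under H0, t = rho * sqrt((n-2)/(1-rho^2)) = 1.3811 ~ t(9).
Step 5: Two-sided p-value from the t-distribution with 9 df = 0.200570.
Step 6: alpha = 0.1. fail to reject H0.

rho = 0.4182, p = 0.200570, fail to reject H0 at alpha = 0.1.


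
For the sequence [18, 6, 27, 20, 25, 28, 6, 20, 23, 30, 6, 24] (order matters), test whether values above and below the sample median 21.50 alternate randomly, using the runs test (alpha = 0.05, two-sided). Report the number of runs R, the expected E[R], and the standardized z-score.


Step 1: Compute median = 21.50; label A = above, B = below.
Labels in order: BBABAABBAABA  (n_A = 6, n_B = 6)
Step 2: Count runs R = 8.
Step 3: Under H0 (random ordering), E[R] = 2*n_A*n_B/(n_A+n_B) + 1 = 2*6*6/12 + 1 = 7.0000.
        Var[R] = 2*n_A*n_B*(2*n_A*n_B - n_A - n_B) / ((n_A+n_B)^2 * (n_A+n_B-1)) = 4320/1584 = 2.7273.
        SD[R] = 1.6514.
Step 4: Continuity-corrected z = (R - 0.5 - E[R]) / SD[R] = (8 - 0.5 - 7.0000) / 1.6514 = 0.3028.
Step 5: Two-sided p-value via normal approximation = 2*(1 - Phi(|z|)) = 0.762069.
Step 6: alpha = 0.05. fail to reject H0.

R = 8, z = 0.3028, p = 0.762069, fail to reject H0.


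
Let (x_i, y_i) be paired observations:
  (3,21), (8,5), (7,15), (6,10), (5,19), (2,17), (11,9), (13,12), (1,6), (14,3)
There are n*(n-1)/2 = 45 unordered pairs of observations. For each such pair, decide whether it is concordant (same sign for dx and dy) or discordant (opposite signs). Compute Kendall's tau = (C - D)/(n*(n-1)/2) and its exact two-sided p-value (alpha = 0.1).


Step 1: Enumerate the 45 unordered pairs (i,j) with i<j and classify each by sign(x_j-x_i) * sign(y_j-y_i).
  (1,2):dx=+5,dy=-16->D; (1,3):dx=+4,dy=-6->D; (1,4):dx=+3,dy=-11->D; (1,5):dx=+2,dy=-2->D
  (1,6):dx=-1,dy=-4->C; (1,7):dx=+8,dy=-12->D; (1,8):dx=+10,dy=-9->D; (1,9):dx=-2,dy=-15->C
  (1,10):dx=+11,dy=-18->D; (2,3):dx=-1,dy=+10->D; (2,4):dx=-2,dy=+5->D; (2,5):dx=-3,dy=+14->D
  (2,6):dx=-6,dy=+12->D; (2,7):dx=+3,dy=+4->C; (2,8):dx=+5,dy=+7->C; (2,9):dx=-7,dy=+1->D
  (2,10):dx=+6,dy=-2->D; (3,4):dx=-1,dy=-5->C; (3,5):dx=-2,dy=+4->D; (3,6):dx=-5,dy=+2->D
  (3,7):dx=+4,dy=-6->D; (3,8):dx=+6,dy=-3->D; (3,9):dx=-6,dy=-9->C; (3,10):dx=+7,dy=-12->D
  (4,5):dx=-1,dy=+9->D; (4,6):dx=-4,dy=+7->D; (4,7):dx=+5,dy=-1->D; (4,8):dx=+7,dy=+2->C
  (4,9):dx=-5,dy=-4->C; (4,10):dx=+8,dy=-7->D; (5,6):dx=-3,dy=-2->C; (5,7):dx=+6,dy=-10->D
  (5,8):dx=+8,dy=-7->D; (5,9):dx=-4,dy=-13->C; (5,10):dx=+9,dy=-16->D; (6,7):dx=+9,dy=-8->D
  (6,8):dx=+11,dy=-5->D; (6,9):dx=-1,dy=-11->C; (6,10):dx=+12,dy=-14->D; (7,8):dx=+2,dy=+3->C
  (7,9):dx=-10,dy=-3->C; (7,10):dx=+3,dy=-6->D; (8,9):dx=-12,dy=-6->C; (8,10):dx=+1,dy=-9->D
  (9,10):dx=+13,dy=-3->D
Step 2: C = 14, D = 31, total pairs = 45.
Step 3: tau = (C - D)/(n(n-1)/2) = (14 - 31)/45 = -0.377778.
Step 4: Exact two-sided p-value (enumerate n! = 3628800 permutations of y under H0): p = 0.155742.
Step 5: alpha = 0.1. fail to reject H0.

tau_b = -0.3778 (C=14, D=31), p = 0.155742, fail to reject H0.


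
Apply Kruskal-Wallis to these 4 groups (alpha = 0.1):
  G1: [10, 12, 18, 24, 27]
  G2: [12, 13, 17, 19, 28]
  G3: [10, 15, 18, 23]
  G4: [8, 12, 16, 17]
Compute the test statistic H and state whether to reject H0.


Step 1: Combine all N = 18 observations and assign midranks.
sorted (value, group, rank): (8,G4,1), (10,G1,2.5), (10,G3,2.5), (12,G1,5), (12,G2,5), (12,G4,5), (13,G2,7), (15,G3,8), (16,G4,9), (17,G2,10.5), (17,G4,10.5), (18,G1,12.5), (18,G3,12.5), (19,G2,14), (23,G3,15), (24,G1,16), (27,G1,17), (28,G2,18)
Step 2: Sum ranks within each group.
R_1 = 53 (n_1 = 5)
R_2 = 54.5 (n_2 = 5)
R_3 = 38 (n_3 = 4)
R_4 = 25.5 (n_4 = 4)
Step 3: H = 12/(N(N+1)) * sum(R_i^2/n_i) - 3(N+1)
     = 12/(18*19) * (53^2/5 + 54.5^2/5 + 38^2/4 + 25.5^2/4) - 3*19
     = 0.035088 * 1679.41 - 57
     = 1.926754.
Step 4: Ties present; correction factor C = 1 - 42/(18^3 - 18) = 0.992776. Corrected H = 1.926754 / 0.992776 = 1.940774.
Step 5: Under H0, H ~ chi^2(3); p-value = 0.584790.
Step 6: alpha = 0.1. fail to reject H0.

H = 1.9408, df = 3, p = 0.584790, fail to reject H0.


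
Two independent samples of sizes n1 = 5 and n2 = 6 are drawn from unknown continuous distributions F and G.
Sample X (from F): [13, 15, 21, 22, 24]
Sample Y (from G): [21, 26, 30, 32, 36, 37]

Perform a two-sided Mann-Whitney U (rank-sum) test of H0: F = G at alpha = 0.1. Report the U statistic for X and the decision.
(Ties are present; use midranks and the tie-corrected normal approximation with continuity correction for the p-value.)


Step 1: Combine and sort all 11 observations; assign midranks.
sorted (value, group): (13,X), (15,X), (21,X), (21,Y), (22,X), (24,X), (26,Y), (30,Y), (32,Y), (36,Y), (37,Y)
ranks: 13->1, 15->2, 21->3.5, 21->3.5, 22->5, 24->6, 26->7, 30->8, 32->9, 36->10, 37->11
Step 2: Rank sum for X: R1 = 1 + 2 + 3.5 + 5 + 6 = 17.5.
Step 3: U_X = R1 - n1(n1+1)/2 = 17.5 - 5*6/2 = 17.5 - 15 = 2.5.
       U_Y = n1*n2 - U_X = 30 - 2.5 = 27.5.
Step 4: Ties are present, so use the tie-corrected normal approximation (with continuity correction) for the p-value.
Step 5: p-value = 0.028100; compare to alpha = 0.1. reject H0.

U_X = 2.5, p = 0.028100, reject H0 at alpha = 0.1.


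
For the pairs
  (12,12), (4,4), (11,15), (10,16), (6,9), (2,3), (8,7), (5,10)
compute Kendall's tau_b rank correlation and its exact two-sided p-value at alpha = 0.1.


Step 1: Enumerate the 28 unordered pairs (i,j) with i<j and classify each by sign(x_j-x_i) * sign(y_j-y_i).
  (1,2):dx=-8,dy=-8->C; (1,3):dx=-1,dy=+3->D; (1,4):dx=-2,dy=+4->D; (1,5):dx=-6,dy=-3->C
  (1,6):dx=-10,dy=-9->C; (1,7):dx=-4,dy=-5->C; (1,8):dx=-7,dy=-2->C; (2,3):dx=+7,dy=+11->C
  (2,4):dx=+6,dy=+12->C; (2,5):dx=+2,dy=+5->C; (2,6):dx=-2,dy=-1->C; (2,7):dx=+4,dy=+3->C
  (2,8):dx=+1,dy=+6->C; (3,4):dx=-1,dy=+1->D; (3,5):dx=-5,dy=-6->C; (3,6):dx=-9,dy=-12->C
  (3,7):dx=-3,dy=-8->C; (3,8):dx=-6,dy=-5->C; (4,5):dx=-4,dy=-7->C; (4,6):dx=-8,dy=-13->C
  (4,7):dx=-2,dy=-9->C; (4,8):dx=-5,dy=-6->C; (5,6):dx=-4,dy=-6->C; (5,7):dx=+2,dy=-2->D
  (5,8):dx=-1,dy=+1->D; (6,7):dx=+6,dy=+4->C; (6,8):dx=+3,dy=+7->C; (7,8):dx=-3,dy=+3->D
Step 2: C = 22, D = 6, total pairs = 28.
Step 3: tau = (C - D)/(n(n-1)/2) = (22 - 6)/28 = 0.571429.
Step 4: Exact two-sided p-value (enumerate n! = 40320 permutations of y under H0): p = 0.061012.
Step 5: alpha = 0.1. reject H0.

tau_b = 0.5714 (C=22, D=6), p = 0.061012, reject H0.


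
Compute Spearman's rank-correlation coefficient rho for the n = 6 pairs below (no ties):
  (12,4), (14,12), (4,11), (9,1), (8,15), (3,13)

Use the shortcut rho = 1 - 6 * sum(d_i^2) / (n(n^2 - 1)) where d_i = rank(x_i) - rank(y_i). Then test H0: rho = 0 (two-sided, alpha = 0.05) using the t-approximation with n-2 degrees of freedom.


Step 1: Rank x and y separately (midranks; no ties here).
rank(x): 12->5, 14->6, 4->2, 9->4, 8->3, 3->1
rank(y): 4->2, 12->4, 11->3, 1->1, 15->6, 13->5
Step 2: d_i = R_x(i) - R_y(i); compute d_i^2.
  (5-2)^2=9, (6-4)^2=4, (2-3)^2=1, (4-1)^2=9, (3-6)^2=9, (1-5)^2=16
sum(d^2) = 48.
Step 3: rho = 1 - 6*48 / (6*(6^2 - 1)) = 1 - 288/210 = -0.371429.
Step 4: Under H0, t = rho * sqrt((n-2)/(1-rho^2)) = -0.8001 ~ t(4).
Step 5: Two-sided p-value from the t-distribution with 4 df = 0.468478.
Step 6: alpha = 0.05. fail to reject H0.

rho = -0.3714, p = 0.468478, fail to reject H0 at alpha = 0.05.


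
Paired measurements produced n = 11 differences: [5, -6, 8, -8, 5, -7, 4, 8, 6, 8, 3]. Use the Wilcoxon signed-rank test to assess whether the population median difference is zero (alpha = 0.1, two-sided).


Step 1: Drop any zero differences (none here) and take |d_i|.
|d| = [5, 6, 8, 8, 5, 7, 4, 8, 6, 8, 3]
Step 2: Midrank |d_i| (ties get averaged ranks).
ranks: |5|->3.5, |6|->5.5, |8|->9.5, |8|->9.5, |5|->3.5, |7|->7, |4|->2, |8|->9.5, |6|->5.5, |8|->9.5, |3|->1
Step 3: Attach original signs; sum ranks with positive sign and with negative sign.
W+ = 3.5 + 9.5 + 3.5 + 2 + 9.5 + 5.5 + 9.5 + 1 = 44
W- = 5.5 + 9.5 + 7 = 22
(Check: W+ + W- = 66 should equal n(n+1)/2 = 66.)
Step 4: Test statistic W = min(W+, W-) = 22.
Step 5: Ties in |d|, so use the tie-corrected normal approximation.
        E[W] = n(n+1)/4 = 11*12/4 = 33.
        Tie groups: |d|=5 (t=2), |d|=6 (t=2), |d|=8 (t=4); sum(t^3 - t) = 72.
        Var[W] = n(n+1)(2n+1)/24 - sum(t^3-t)/48 = 3036/24 - 72/48 = 125.
        z = (W - E[W]) / sqrt(Var[W]) = (22 - 33) / 11.1803 = -0.9839.
        Two-sided p = 2*Phi(z) = 0.325179.
Step 6: alpha = 0.1. fail to reject H0.

W+ = 44, W- = 22, W = min = 22, p = 0.325179, fail to reject H0.


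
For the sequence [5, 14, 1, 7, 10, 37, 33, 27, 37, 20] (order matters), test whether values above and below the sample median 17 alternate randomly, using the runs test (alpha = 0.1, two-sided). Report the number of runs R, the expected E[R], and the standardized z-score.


Step 1: Compute median = 17; label A = above, B = below.
Labels in order: BBBBBAAAAA  (n_A = 5, n_B = 5)
Step 2: Count runs R = 2.
Step 3: Under H0 (random ordering), E[R] = 2*n_A*n_B/(n_A+n_B) + 1 = 2*5*5/10 + 1 = 6.0000.
        Var[R] = 2*n_A*n_B*(2*n_A*n_B - n_A - n_B) / ((n_A+n_B)^2 * (n_A+n_B-1)) = 2000/900 = 2.2222.
        SD[R] = 1.4907.
Step 4: Continuity-corrected z = (R + 0.5 - E[R]) / SD[R] = (2 + 0.5 - 6.0000) / 1.4907 = -2.3479.
Step 5: Two-sided p-value via normal approximation = 2*(1 - Phi(|z|)) = 0.018881.
Step 6: alpha = 0.1. reject H0.

R = 2, z = -2.3479, p = 0.018881, reject H0.


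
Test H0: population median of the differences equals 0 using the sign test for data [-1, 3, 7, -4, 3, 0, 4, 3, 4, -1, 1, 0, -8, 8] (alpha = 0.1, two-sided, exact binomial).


Step 1: Discard zero differences. Original n = 14; n_eff = number of nonzero differences = 12.
Nonzero differences (with sign): -1, +3, +7, -4, +3, +4, +3, +4, -1, +1, -8, +8
Step 2: Count signs: positive = 8, negative = 4.
Step 3: Under H0: P(positive) = 0.5, so the number of positives S ~ Bin(12, 0.5).
Step 4: Two-sided exact p-value = sum of Bin(12,0.5) probabilities at or below the observed probability = 0.387695.
Step 5: alpha = 0.1. fail to reject H0.

n_eff = 12, pos = 8, neg = 4, p = 0.387695, fail to reject H0.


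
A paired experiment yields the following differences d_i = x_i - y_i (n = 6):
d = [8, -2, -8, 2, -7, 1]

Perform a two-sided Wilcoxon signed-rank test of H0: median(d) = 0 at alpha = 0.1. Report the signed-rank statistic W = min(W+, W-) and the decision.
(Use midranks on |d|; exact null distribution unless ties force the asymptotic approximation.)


Step 1: Drop any zero differences (none here) and take |d_i|.
|d| = [8, 2, 8, 2, 7, 1]
Step 2: Midrank |d_i| (ties get averaged ranks).
ranks: |8|->5.5, |2|->2.5, |8|->5.5, |2|->2.5, |7|->4, |1|->1
Step 3: Attach original signs; sum ranks with positive sign and with negative sign.
W+ = 5.5 + 2.5 + 1 = 9
W- = 2.5 + 5.5 + 4 = 12
(Check: W+ + W- = 21 should equal n(n+1)/2 = 21.)
Step 4: Test statistic W = min(W+, W-) = 9.
Step 5: Ties in |d|, so use the tie-corrected normal approximation.
        E[W] = n(n+1)/4 = 6*7/4 = 10.5.
        Tie groups: |d|=2 (t=2), |d|=8 (t=2); sum(t^3 - t) = 12.
        Var[W] = n(n+1)(2n+1)/24 - sum(t^3-t)/48 = 546/24 - 12/48 = 22.5.
        z = (W - E[W]) / sqrt(Var[W]) = (9 - 10.5) / 4.7434 = -0.3162.
        Two-sided p = 2*Phi(z) = 0.751830.
Step 6: alpha = 0.1. fail to reject H0.

W+ = 9, W- = 12, W = min = 9, p = 0.751830, fail to reject H0.


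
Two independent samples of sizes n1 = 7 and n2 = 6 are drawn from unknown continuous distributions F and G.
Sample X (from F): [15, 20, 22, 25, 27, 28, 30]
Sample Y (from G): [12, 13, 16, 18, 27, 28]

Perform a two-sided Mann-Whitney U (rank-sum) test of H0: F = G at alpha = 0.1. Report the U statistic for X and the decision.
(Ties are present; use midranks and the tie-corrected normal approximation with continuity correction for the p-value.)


Step 1: Combine and sort all 13 observations; assign midranks.
sorted (value, group): (12,Y), (13,Y), (15,X), (16,Y), (18,Y), (20,X), (22,X), (25,X), (27,X), (27,Y), (28,X), (28,Y), (30,X)
ranks: 12->1, 13->2, 15->3, 16->4, 18->5, 20->6, 22->7, 25->8, 27->9.5, 27->9.5, 28->11.5, 28->11.5, 30->13
Step 2: Rank sum for X: R1 = 3 + 6 + 7 + 8 + 9.5 + 11.5 + 13 = 58.
Step 3: U_X = R1 - n1(n1+1)/2 = 58 - 7*8/2 = 58 - 28 = 30.
       U_Y = n1*n2 - U_X = 42 - 30 = 12.
Step 4: Ties are present, so use the tie-corrected normal approximation (with continuity correction) for the p-value.
Step 5: p-value = 0.223363; compare to alpha = 0.1. fail to reject H0.

U_X = 30, p = 0.223363, fail to reject H0 at alpha = 0.1.


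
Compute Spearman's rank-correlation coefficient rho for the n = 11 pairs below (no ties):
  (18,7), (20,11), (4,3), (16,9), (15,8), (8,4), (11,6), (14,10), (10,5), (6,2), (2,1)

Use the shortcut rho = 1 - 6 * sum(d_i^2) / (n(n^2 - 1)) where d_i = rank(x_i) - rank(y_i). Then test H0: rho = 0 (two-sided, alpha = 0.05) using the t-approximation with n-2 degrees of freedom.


Step 1: Rank x and y separately (midranks; no ties here).
rank(x): 18->10, 20->11, 4->2, 16->9, 15->8, 8->4, 11->6, 14->7, 10->5, 6->3, 2->1
rank(y): 7->7, 11->11, 3->3, 9->9, 8->8, 4->4, 6->6, 10->10, 5->5, 2->2, 1->1
Step 2: d_i = R_x(i) - R_y(i); compute d_i^2.
  (10-7)^2=9, (11-11)^2=0, (2-3)^2=1, (9-9)^2=0, (8-8)^2=0, (4-4)^2=0, (6-6)^2=0, (7-10)^2=9, (5-5)^2=0, (3-2)^2=1, (1-1)^2=0
sum(d^2) = 20.
Step 3: rho = 1 - 6*20 / (11*(11^2 - 1)) = 1 - 120/1320 = 0.909091.
Step 4: Under H0, t = rho * sqrt((n-2)/(1-rho^2)) = 6.5465 ~ t(9).
Step 5: Two-sided p-value from the t-distribution with 9 df = 0.000106.
Step 6: alpha = 0.05. reject H0.

rho = 0.9091, p = 0.000106, reject H0 at alpha = 0.05.


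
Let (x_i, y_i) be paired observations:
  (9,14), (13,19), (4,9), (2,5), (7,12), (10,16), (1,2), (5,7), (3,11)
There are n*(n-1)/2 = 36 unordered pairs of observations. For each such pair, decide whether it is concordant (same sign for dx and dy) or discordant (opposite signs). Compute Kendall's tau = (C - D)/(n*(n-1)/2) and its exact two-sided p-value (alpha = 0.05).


Step 1: Enumerate the 36 unordered pairs (i,j) with i<j and classify each by sign(x_j-x_i) * sign(y_j-y_i).
  (1,2):dx=+4,dy=+5->C; (1,3):dx=-5,dy=-5->C; (1,4):dx=-7,dy=-9->C; (1,5):dx=-2,dy=-2->C
  (1,6):dx=+1,dy=+2->C; (1,7):dx=-8,dy=-12->C; (1,8):dx=-4,dy=-7->C; (1,9):dx=-6,dy=-3->C
  (2,3):dx=-9,dy=-10->C; (2,4):dx=-11,dy=-14->C; (2,5):dx=-6,dy=-7->C; (2,6):dx=-3,dy=-3->C
  (2,7):dx=-12,dy=-17->C; (2,8):dx=-8,dy=-12->C; (2,9):dx=-10,dy=-8->C; (3,4):dx=-2,dy=-4->C
  (3,5):dx=+3,dy=+3->C; (3,6):dx=+6,dy=+7->C; (3,7):dx=-3,dy=-7->C; (3,8):dx=+1,dy=-2->D
  (3,9):dx=-1,dy=+2->D; (4,5):dx=+5,dy=+7->C; (4,6):dx=+8,dy=+11->C; (4,7):dx=-1,dy=-3->C
  (4,8):dx=+3,dy=+2->C; (4,9):dx=+1,dy=+6->C; (5,6):dx=+3,dy=+4->C; (5,7):dx=-6,dy=-10->C
  (5,8):dx=-2,dy=-5->C; (5,9):dx=-4,dy=-1->C; (6,7):dx=-9,dy=-14->C; (6,8):dx=-5,dy=-9->C
  (6,9):dx=-7,dy=-5->C; (7,8):dx=+4,dy=+5->C; (7,9):dx=+2,dy=+9->C; (8,9):dx=-2,dy=+4->D
Step 2: C = 33, D = 3, total pairs = 36.
Step 3: tau = (C - D)/(n(n-1)/2) = (33 - 3)/36 = 0.833333.
Step 4: Exact two-sided p-value (enumerate n! = 362880 permutations of y under H0): p = 0.000854.
Step 5: alpha = 0.05. reject H0.

tau_b = 0.8333 (C=33, D=3), p = 0.000854, reject H0.


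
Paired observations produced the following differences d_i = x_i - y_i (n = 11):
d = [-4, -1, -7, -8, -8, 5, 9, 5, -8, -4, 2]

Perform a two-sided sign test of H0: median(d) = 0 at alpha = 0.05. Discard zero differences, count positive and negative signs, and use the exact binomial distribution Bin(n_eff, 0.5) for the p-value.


Step 1: Discard zero differences. Original n = 11; n_eff = number of nonzero differences = 11.
Nonzero differences (with sign): -4, -1, -7, -8, -8, +5, +9, +5, -8, -4, +2
Step 2: Count signs: positive = 4, negative = 7.
Step 3: Under H0: P(positive) = 0.5, so the number of positives S ~ Bin(11, 0.5).
Step 4: Two-sided exact p-value = sum of Bin(11,0.5) probabilities at or below the observed probability = 0.548828.
Step 5: alpha = 0.05. fail to reject H0.

n_eff = 11, pos = 4, neg = 7, p = 0.548828, fail to reject H0.


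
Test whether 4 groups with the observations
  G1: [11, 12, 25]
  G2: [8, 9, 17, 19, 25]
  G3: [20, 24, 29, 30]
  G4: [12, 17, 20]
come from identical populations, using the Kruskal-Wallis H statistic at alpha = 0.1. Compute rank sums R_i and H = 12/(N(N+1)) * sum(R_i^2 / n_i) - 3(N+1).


Step 1: Combine all N = 15 observations and assign midranks.
sorted (value, group, rank): (8,G2,1), (9,G2,2), (11,G1,3), (12,G1,4.5), (12,G4,4.5), (17,G2,6.5), (17,G4,6.5), (19,G2,8), (20,G3,9.5), (20,G4,9.5), (24,G3,11), (25,G1,12.5), (25,G2,12.5), (29,G3,14), (30,G3,15)
Step 2: Sum ranks within each group.
R_1 = 20 (n_1 = 3)
R_2 = 30 (n_2 = 5)
R_3 = 49.5 (n_3 = 4)
R_4 = 20.5 (n_4 = 3)
Step 3: H = 12/(N(N+1)) * sum(R_i^2/n_i) - 3(N+1)
     = 12/(15*16) * (20^2/3 + 30^2/5 + 49.5^2/4 + 20.5^2/3) - 3*16
     = 0.050000 * 1065.98 - 48
     = 5.298958.
Step 4: Ties present; correction factor C = 1 - 24/(15^3 - 15) = 0.992857. Corrected H = 5.298958 / 0.992857 = 5.337080.
Step 5: Under H0, H ~ chi^2(3); p-value = 0.148714.
Step 6: alpha = 0.1. fail to reject H0.

H = 5.3371, df = 3, p = 0.148714, fail to reject H0.


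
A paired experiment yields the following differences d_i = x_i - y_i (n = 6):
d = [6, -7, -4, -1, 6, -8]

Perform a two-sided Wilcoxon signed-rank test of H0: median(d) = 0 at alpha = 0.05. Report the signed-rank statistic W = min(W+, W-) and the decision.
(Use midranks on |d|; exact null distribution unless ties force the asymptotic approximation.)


Step 1: Drop any zero differences (none here) and take |d_i|.
|d| = [6, 7, 4, 1, 6, 8]
Step 2: Midrank |d_i| (ties get averaged ranks).
ranks: |6|->3.5, |7|->5, |4|->2, |1|->1, |6|->3.5, |8|->6
Step 3: Attach original signs; sum ranks with positive sign and with negative sign.
W+ = 3.5 + 3.5 = 7
W- = 5 + 2 + 1 + 6 = 14
(Check: W+ + W- = 21 should equal n(n+1)/2 = 21.)
Step 4: Test statistic W = min(W+, W-) = 7.
Step 5: Ties in |d|, so use the tie-corrected normal approximation.
        E[W] = n(n+1)/4 = 6*7/4 = 10.5.
        Tie groups: |d|=6 (t=2); sum(t^3 - t) = 6.
        Var[W] = n(n+1)(2n+1)/24 - sum(t^3-t)/48 = 546/24 - 6/48 = 22.625.
        z = (W - E[W]) / sqrt(Var[W]) = (7 - 10.5) / 4.7566 = -0.7358.
        Two-sided p = 2*Phi(z) = 0.461838.
Step 6: alpha = 0.05. fail to reject H0.

W+ = 7, W- = 14, W = min = 7, p = 0.461838, fail to reject H0.


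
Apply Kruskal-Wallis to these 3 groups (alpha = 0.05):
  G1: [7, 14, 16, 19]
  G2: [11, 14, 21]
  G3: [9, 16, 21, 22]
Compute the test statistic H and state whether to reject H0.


Step 1: Combine all N = 11 observations and assign midranks.
sorted (value, group, rank): (7,G1,1), (9,G3,2), (11,G2,3), (14,G1,4.5), (14,G2,4.5), (16,G1,6.5), (16,G3,6.5), (19,G1,8), (21,G2,9.5), (21,G3,9.5), (22,G3,11)
Step 2: Sum ranks within each group.
R_1 = 20 (n_1 = 4)
R_2 = 17 (n_2 = 3)
R_3 = 29 (n_3 = 4)
Step 3: H = 12/(N(N+1)) * sum(R_i^2/n_i) - 3(N+1)
     = 12/(11*12) * (20^2/4 + 17^2/3 + 29^2/4) - 3*12
     = 0.090909 * 406.583 - 36
     = 0.962121.
Step 4: Ties present; correction factor C = 1 - 18/(11^3 - 11) = 0.986364. Corrected H = 0.962121 / 0.986364 = 0.975422.
Step 5: Under H0, H ~ chi^2(2); p-value = 0.614030.
Step 6: alpha = 0.05. fail to reject H0.

H = 0.9754, df = 2, p = 0.614030, fail to reject H0.


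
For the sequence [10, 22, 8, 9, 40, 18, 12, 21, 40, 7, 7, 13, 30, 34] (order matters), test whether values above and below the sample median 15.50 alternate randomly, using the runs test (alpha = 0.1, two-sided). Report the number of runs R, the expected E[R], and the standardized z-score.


Step 1: Compute median = 15.50; label A = above, B = below.
Labels in order: BABBAABAABBBAA  (n_A = 7, n_B = 7)
Step 2: Count runs R = 8.
Step 3: Under H0 (random ordering), E[R] = 2*n_A*n_B/(n_A+n_B) + 1 = 2*7*7/14 + 1 = 8.0000.
        Var[R] = 2*n_A*n_B*(2*n_A*n_B - n_A - n_B) / ((n_A+n_B)^2 * (n_A+n_B-1)) = 8232/2548 = 3.2308.
        SD[R] = 1.7974.
Step 4: R = E[R], so z = 0 with no continuity correction.
Step 5: Two-sided p-value via normal approximation = 2*(1 - Phi(|z|)) = 1.000000.
Step 6: alpha = 0.1. fail to reject H0.

R = 8, z = 0.0000, p = 1.000000, fail to reject H0.


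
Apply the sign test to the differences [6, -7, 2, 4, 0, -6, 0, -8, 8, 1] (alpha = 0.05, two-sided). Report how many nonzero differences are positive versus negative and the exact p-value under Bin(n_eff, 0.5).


Step 1: Discard zero differences. Original n = 10; n_eff = number of nonzero differences = 8.
Nonzero differences (with sign): +6, -7, +2, +4, -6, -8, +8, +1
Step 2: Count signs: positive = 5, negative = 3.
Step 3: Under H0: P(positive) = 0.5, so the number of positives S ~ Bin(8, 0.5).
Step 4: Two-sided exact p-value = sum of Bin(8,0.5) probabilities at or below the observed probability = 0.726562.
Step 5: alpha = 0.05. fail to reject H0.

n_eff = 8, pos = 5, neg = 3, p = 0.726562, fail to reject H0.


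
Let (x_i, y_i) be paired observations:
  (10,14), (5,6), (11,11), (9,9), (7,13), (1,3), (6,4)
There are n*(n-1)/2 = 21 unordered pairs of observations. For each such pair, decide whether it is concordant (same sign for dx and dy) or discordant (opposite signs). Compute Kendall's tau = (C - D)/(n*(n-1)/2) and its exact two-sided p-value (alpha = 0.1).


Step 1: Enumerate the 21 unordered pairs (i,j) with i<j and classify each by sign(x_j-x_i) * sign(y_j-y_i).
  (1,2):dx=-5,dy=-8->C; (1,3):dx=+1,dy=-3->D; (1,4):dx=-1,dy=-5->C; (1,5):dx=-3,dy=-1->C
  (1,6):dx=-9,dy=-11->C; (1,7):dx=-4,dy=-10->C; (2,3):dx=+6,dy=+5->C; (2,4):dx=+4,dy=+3->C
  (2,5):dx=+2,dy=+7->C; (2,6):dx=-4,dy=-3->C; (2,7):dx=+1,dy=-2->D; (3,4):dx=-2,dy=-2->C
  (3,5):dx=-4,dy=+2->D; (3,6):dx=-10,dy=-8->C; (3,7):dx=-5,dy=-7->C; (4,5):dx=-2,dy=+4->D
  (4,6):dx=-8,dy=-6->C; (4,7):dx=-3,dy=-5->C; (5,6):dx=-6,dy=-10->C; (5,7):dx=-1,dy=-9->C
  (6,7):dx=+5,dy=+1->C
Step 2: C = 17, D = 4, total pairs = 21.
Step 3: tau = (C - D)/(n(n-1)/2) = (17 - 4)/21 = 0.619048.
Step 4: Exact two-sided p-value (enumerate n! = 5040 permutations of y under H0): p = 0.069048.
Step 5: alpha = 0.1. reject H0.

tau_b = 0.6190 (C=17, D=4), p = 0.069048, reject H0.


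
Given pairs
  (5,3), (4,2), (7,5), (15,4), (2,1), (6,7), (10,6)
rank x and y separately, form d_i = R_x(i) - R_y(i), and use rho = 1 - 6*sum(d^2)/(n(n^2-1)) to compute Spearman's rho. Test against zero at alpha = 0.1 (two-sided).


Step 1: Rank x and y separately (midranks; no ties here).
rank(x): 5->3, 4->2, 7->5, 15->7, 2->1, 6->4, 10->6
rank(y): 3->3, 2->2, 5->5, 4->4, 1->1, 7->7, 6->6
Step 2: d_i = R_x(i) - R_y(i); compute d_i^2.
  (3-3)^2=0, (2-2)^2=0, (5-5)^2=0, (7-4)^2=9, (1-1)^2=0, (4-7)^2=9, (6-6)^2=0
sum(d^2) = 18.
Step 3: rho = 1 - 6*18 / (7*(7^2 - 1)) = 1 - 108/336 = 0.678571.
Step 4: Under H0, t = rho * sqrt((n-2)/(1-rho^2)) = 2.0657 ~ t(5).
Step 5: Two-sided p-value from the t-distribution with 5 df = 0.093750.
Step 6: alpha = 0.1. reject H0.

rho = 0.6786, p = 0.093750, reject H0 at alpha = 0.1.


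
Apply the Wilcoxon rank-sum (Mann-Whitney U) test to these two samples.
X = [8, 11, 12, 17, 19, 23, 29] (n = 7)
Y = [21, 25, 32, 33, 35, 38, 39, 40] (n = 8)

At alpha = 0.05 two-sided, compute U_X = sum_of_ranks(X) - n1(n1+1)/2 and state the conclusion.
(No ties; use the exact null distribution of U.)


Step 1: Combine and sort all 15 observations; assign midranks.
sorted (value, group): (8,X), (11,X), (12,X), (17,X), (19,X), (21,Y), (23,X), (25,Y), (29,X), (32,Y), (33,Y), (35,Y), (38,Y), (39,Y), (40,Y)
ranks: 8->1, 11->2, 12->3, 17->4, 19->5, 21->6, 23->7, 25->8, 29->9, 32->10, 33->11, 35->12, 38->13, 39->14, 40->15
Step 2: Rank sum for X: R1 = 1 + 2 + 3 + 4 + 5 + 7 + 9 = 31.
Step 3: U_X = R1 - n1(n1+1)/2 = 31 - 7*8/2 = 31 - 28 = 3.
       U_Y = n1*n2 - U_X = 56 - 3 = 53.
Step 4: No ties, so the exact null distribution of U (based on enumerating the C(15,7) = 6435 equally likely rank assignments) gives the two-sided p-value.
Step 5: p-value = 0.002176; compare to alpha = 0.05. reject H0.

U_X = 3, p = 0.002176, reject H0 at alpha = 0.05.


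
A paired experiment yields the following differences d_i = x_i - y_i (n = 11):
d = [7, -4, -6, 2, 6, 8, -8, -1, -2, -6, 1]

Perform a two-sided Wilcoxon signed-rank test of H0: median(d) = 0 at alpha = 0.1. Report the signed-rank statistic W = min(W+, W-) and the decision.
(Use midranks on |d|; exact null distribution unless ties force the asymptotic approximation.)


Step 1: Drop any zero differences (none here) and take |d_i|.
|d| = [7, 4, 6, 2, 6, 8, 8, 1, 2, 6, 1]
Step 2: Midrank |d_i| (ties get averaged ranks).
ranks: |7|->9, |4|->5, |6|->7, |2|->3.5, |6|->7, |8|->10.5, |8|->10.5, |1|->1.5, |2|->3.5, |6|->7, |1|->1.5
Step 3: Attach original signs; sum ranks with positive sign and with negative sign.
W+ = 9 + 3.5 + 7 + 10.5 + 1.5 = 31.5
W- = 5 + 7 + 10.5 + 1.5 + 3.5 + 7 = 34.5
(Check: W+ + W- = 66 should equal n(n+1)/2 = 66.)
Step 4: Test statistic W = min(W+, W-) = 31.5.
Step 5: Ties in |d|, so use the tie-corrected normal approximation.
        E[W] = n(n+1)/4 = 11*12/4 = 33.
        Tie groups: |d|=1 (t=2), |d|=2 (t=2), |d|=6 (t=3), |d|=8 (t=2); sum(t^3 - t) = 42.
        Var[W] = n(n+1)(2n+1)/24 - sum(t^3-t)/48 = 3036/24 - 42/48 = 125.625.
        z = (W - E[W]) / sqrt(Var[W]) = (31.5 - 33) / 11.2083 = -0.1338.
        Two-sided p = 2*Phi(z) = 0.893537.
Step 6: alpha = 0.1. fail to reject H0.

W+ = 31.5, W- = 34.5, W = min = 31.5, p = 0.893537, fail to reject H0.


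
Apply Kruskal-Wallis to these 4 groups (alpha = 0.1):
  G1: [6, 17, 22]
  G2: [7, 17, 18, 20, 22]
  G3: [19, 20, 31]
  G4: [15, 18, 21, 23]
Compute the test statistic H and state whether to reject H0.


Step 1: Combine all N = 15 observations and assign midranks.
sorted (value, group, rank): (6,G1,1), (7,G2,2), (15,G4,3), (17,G1,4.5), (17,G2,4.5), (18,G2,6.5), (18,G4,6.5), (19,G3,8), (20,G2,9.5), (20,G3,9.5), (21,G4,11), (22,G1,12.5), (22,G2,12.5), (23,G4,14), (31,G3,15)
Step 2: Sum ranks within each group.
R_1 = 18 (n_1 = 3)
R_2 = 35 (n_2 = 5)
R_3 = 32.5 (n_3 = 3)
R_4 = 34.5 (n_4 = 4)
Step 3: H = 12/(N(N+1)) * sum(R_i^2/n_i) - 3(N+1)
     = 12/(15*16) * (18^2/3 + 35^2/5 + 32.5^2/3 + 34.5^2/4) - 3*16
     = 0.050000 * 1002.65 - 48
     = 2.132292.
Step 4: Ties present; correction factor C = 1 - 24/(15^3 - 15) = 0.992857. Corrected H = 2.132292 / 0.992857 = 2.147632.
Step 5: Under H0, H ~ chi^2(3); p-value = 0.542337.
Step 6: alpha = 0.1. fail to reject H0.

H = 2.1476, df = 3, p = 0.542337, fail to reject H0.


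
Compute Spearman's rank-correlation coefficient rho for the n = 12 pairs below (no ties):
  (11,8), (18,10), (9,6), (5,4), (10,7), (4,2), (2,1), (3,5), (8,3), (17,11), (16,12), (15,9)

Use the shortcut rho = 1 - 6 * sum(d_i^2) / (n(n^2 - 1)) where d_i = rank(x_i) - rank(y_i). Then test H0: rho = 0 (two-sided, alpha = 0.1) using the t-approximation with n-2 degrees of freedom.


Step 1: Rank x and y separately (midranks; no ties here).
rank(x): 11->8, 18->12, 9->6, 5->4, 10->7, 4->3, 2->1, 3->2, 8->5, 17->11, 16->10, 15->9
rank(y): 8->8, 10->10, 6->6, 4->4, 7->7, 2->2, 1->1, 5->5, 3->3, 11->11, 12->12, 9->9
Step 2: d_i = R_x(i) - R_y(i); compute d_i^2.
  (8-8)^2=0, (12-10)^2=4, (6-6)^2=0, (4-4)^2=0, (7-7)^2=0, (3-2)^2=1, (1-1)^2=0, (2-5)^2=9, (5-3)^2=4, (11-11)^2=0, (10-12)^2=4, (9-9)^2=0
sum(d^2) = 22.
Step 3: rho = 1 - 6*22 / (12*(12^2 - 1)) = 1 - 132/1716 = 0.923077.
Step 4: Under H0, t = rho * sqrt((n-2)/(1-rho^2)) = 7.5895 ~ t(10).
Step 5: Two-sided p-value from the t-distribution with 10 df = 0.000019.
Step 6: alpha = 0.1. reject H0.

rho = 0.9231, p = 0.000019, reject H0 at alpha = 0.1.


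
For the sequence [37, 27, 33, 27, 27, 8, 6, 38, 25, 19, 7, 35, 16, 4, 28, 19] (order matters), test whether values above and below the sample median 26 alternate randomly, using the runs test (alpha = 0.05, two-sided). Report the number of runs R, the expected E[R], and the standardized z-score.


Step 1: Compute median = 26; label A = above, B = below.
Labels in order: AAAAABBABBBABBAB  (n_A = 8, n_B = 8)
Step 2: Count runs R = 8.
Step 3: Under H0 (random ordering), E[R] = 2*n_A*n_B/(n_A+n_B) + 1 = 2*8*8/16 + 1 = 9.0000.
        Var[R] = 2*n_A*n_B*(2*n_A*n_B - n_A - n_B) / ((n_A+n_B)^2 * (n_A+n_B-1)) = 14336/3840 = 3.7333.
        SD[R] = 1.9322.
Step 4: Continuity-corrected z = (R + 0.5 - E[R]) / SD[R] = (8 + 0.5 - 9.0000) / 1.9322 = -0.2588.
Step 5: Two-sided p-value via normal approximation = 2*(1 - Phi(|z|)) = 0.795809.
Step 6: alpha = 0.05. fail to reject H0.

R = 8, z = -0.2588, p = 0.795809, fail to reject H0.


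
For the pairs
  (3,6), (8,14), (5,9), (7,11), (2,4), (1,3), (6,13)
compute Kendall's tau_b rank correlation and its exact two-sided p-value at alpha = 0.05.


Step 1: Enumerate the 21 unordered pairs (i,j) with i<j and classify each by sign(x_j-x_i) * sign(y_j-y_i).
  (1,2):dx=+5,dy=+8->C; (1,3):dx=+2,dy=+3->C; (1,4):dx=+4,dy=+5->C; (1,5):dx=-1,dy=-2->C
  (1,6):dx=-2,dy=-3->C; (1,7):dx=+3,dy=+7->C; (2,3):dx=-3,dy=-5->C; (2,4):dx=-1,dy=-3->C
  (2,5):dx=-6,dy=-10->C; (2,6):dx=-7,dy=-11->C; (2,7):dx=-2,dy=-1->C; (3,4):dx=+2,dy=+2->C
  (3,5):dx=-3,dy=-5->C; (3,6):dx=-4,dy=-6->C; (3,7):dx=+1,dy=+4->C; (4,5):dx=-5,dy=-7->C
  (4,6):dx=-6,dy=-8->C; (4,7):dx=-1,dy=+2->D; (5,6):dx=-1,dy=-1->C; (5,7):dx=+4,dy=+9->C
  (6,7):dx=+5,dy=+10->C
Step 2: C = 20, D = 1, total pairs = 21.
Step 3: tau = (C - D)/(n(n-1)/2) = (20 - 1)/21 = 0.904762.
Step 4: Exact two-sided p-value (enumerate n! = 5040 permutations of y under H0): p = 0.002778.
Step 5: alpha = 0.05. reject H0.

tau_b = 0.9048 (C=20, D=1), p = 0.002778, reject H0.


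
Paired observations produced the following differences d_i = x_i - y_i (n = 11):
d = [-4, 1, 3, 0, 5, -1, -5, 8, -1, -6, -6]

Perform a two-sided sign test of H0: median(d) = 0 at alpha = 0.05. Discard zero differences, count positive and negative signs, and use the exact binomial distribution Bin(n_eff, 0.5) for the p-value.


Step 1: Discard zero differences. Original n = 11; n_eff = number of nonzero differences = 10.
Nonzero differences (with sign): -4, +1, +3, +5, -1, -5, +8, -1, -6, -6
Step 2: Count signs: positive = 4, negative = 6.
Step 3: Under H0: P(positive) = 0.5, so the number of positives S ~ Bin(10, 0.5).
Step 4: Two-sided exact p-value = sum of Bin(10,0.5) probabilities at or below the observed probability = 0.753906.
Step 5: alpha = 0.05. fail to reject H0.

n_eff = 10, pos = 4, neg = 6, p = 0.753906, fail to reject H0.


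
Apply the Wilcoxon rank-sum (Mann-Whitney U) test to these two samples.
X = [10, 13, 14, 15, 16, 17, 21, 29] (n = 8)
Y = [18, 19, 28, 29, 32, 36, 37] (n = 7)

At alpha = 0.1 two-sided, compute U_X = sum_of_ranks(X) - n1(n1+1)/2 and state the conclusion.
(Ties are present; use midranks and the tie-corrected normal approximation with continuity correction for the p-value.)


Step 1: Combine and sort all 15 observations; assign midranks.
sorted (value, group): (10,X), (13,X), (14,X), (15,X), (16,X), (17,X), (18,Y), (19,Y), (21,X), (28,Y), (29,X), (29,Y), (32,Y), (36,Y), (37,Y)
ranks: 10->1, 13->2, 14->3, 15->4, 16->5, 17->6, 18->7, 19->8, 21->9, 28->10, 29->11.5, 29->11.5, 32->13, 36->14, 37->15
Step 2: Rank sum for X: R1 = 1 + 2 + 3 + 4 + 5 + 6 + 9 + 11.5 = 41.5.
Step 3: U_X = R1 - n1(n1+1)/2 = 41.5 - 8*9/2 = 41.5 - 36 = 5.5.
       U_Y = n1*n2 - U_X = 56 - 5.5 = 50.5.
Step 4: Ties are present, so use the tie-corrected normal approximation (with continuity correction) for the p-value.
Step 5: p-value = 0.010826; compare to alpha = 0.1. reject H0.

U_X = 5.5, p = 0.010826, reject H0 at alpha = 0.1.


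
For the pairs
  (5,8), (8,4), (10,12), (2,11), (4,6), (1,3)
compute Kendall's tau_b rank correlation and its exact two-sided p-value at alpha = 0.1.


Step 1: Enumerate the 15 unordered pairs (i,j) with i<j and classify each by sign(x_j-x_i) * sign(y_j-y_i).
  (1,2):dx=+3,dy=-4->D; (1,3):dx=+5,dy=+4->C; (1,4):dx=-3,dy=+3->D; (1,5):dx=-1,dy=-2->C
  (1,6):dx=-4,dy=-5->C; (2,3):dx=+2,dy=+8->C; (2,4):dx=-6,dy=+7->D; (2,5):dx=-4,dy=+2->D
  (2,6):dx=-7,dy=-1->C; (3,4):dx=-8,dy=-1->C; (3,5):dx=-6,dy=-6->C; (3,6):dx=-9,dy=-9->C
  (4,5):dx=+2,dy=-5->D; (4,6):dx=-1,dy=-8->C; (5,6):dx=-3,dy=-3->C
Step 2: C = 10, D = 5, total pairs = 15.
Step 3: tau = (C - D)/(n(n-1)/2) = (10 - 5)/15 = 0.333333.
Step 4: Exact two-sided p-value (enumerate n! = 720 permutations of y under H0): p = 0.469444.
Step 5: alpha = 0.1. fail to reject H0.

tau_b = 0.3333 (C=10, D=5), p = 0.469444, fail to reject H0.


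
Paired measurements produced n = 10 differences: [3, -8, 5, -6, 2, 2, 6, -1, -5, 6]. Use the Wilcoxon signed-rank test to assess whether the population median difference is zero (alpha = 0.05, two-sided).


Step 1: Drop any zero differences (none here) and take |d_i|.
|d| = [3, 8, 5, 6, 2, 2, 6, 1, 5, 6]
Step 2: Midrank |d_i| (ties get averaged ranks).
ranks: |3|->4, |8|->10, |5|->5.5, |6|->8, |2|->2.5, |2|->2.5, |6|->8, |1|->1, |5|->5.5, |6|->8
Step 3: Attach original signs; sum ranks with positive sign and with negative sign.
W+ = 4 + 5.5 + 2.5 + 2.5 + 8 + 8 = 30.5
W- = 10 + 8 + 1 + 5.5 = 24.5
(Check: W+ + W- = 55 should equal n(n+1)/2 = 55.)
Step 4: Test statistic W = min(W+, W-) = 24.5.
Step 5: Ties in |d|, so use the tie-corrected normal approximation.
        E[W] = n(n+1)/4 = 10*11/4 = 27.5.
        Tie groups: |d|=2 (t=2), |d|=5 (t=2), |d|=6 (t=3); sum(t^3 - t) = 36.
        Var[W] = n(n+1)(2n+1)/24 - sum(t^3-t)/48 = 2310/24 - 36/48 = 95.5.
        z = (W - E[W]) / sqrt(Var[W]) = (24.5 - 27.5) / 9.7724 = -0.3070.
        Two-sided p = 2*Phi(z) = 0.758853.
Step 6: alpha = 0.05. fail to reject H0.

W+ = 30.5, W- = 24.5, W = min = 24.5, p = 0.758853, fail to reject H0.


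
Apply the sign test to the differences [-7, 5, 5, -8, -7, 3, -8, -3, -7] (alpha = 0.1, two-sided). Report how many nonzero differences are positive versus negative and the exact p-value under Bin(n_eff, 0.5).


Step 1: Discard zero differences. Original n = 9; n_eff = number of nonzero differences = 9.
Nonzero differences (with sign): -7, +5, +5, -8, -7, +3, -8, -3, -7
Step 2: Count signs: positive = 3, negative = 6.
Step 3: Under H0: P(positive) = 0.5, so the number of positives S ~ Bin(9, 0.5).
Step 4: Two-sided exact p-value = sum of Bin(9,0.5) probabilities at or below the observed probability = 0.507812.
Step 5: alpha = 0.1. fail to reject H0.

n_eff = 9, pos = 3, neg = 6, p = 0.507812, fail to reject H0.


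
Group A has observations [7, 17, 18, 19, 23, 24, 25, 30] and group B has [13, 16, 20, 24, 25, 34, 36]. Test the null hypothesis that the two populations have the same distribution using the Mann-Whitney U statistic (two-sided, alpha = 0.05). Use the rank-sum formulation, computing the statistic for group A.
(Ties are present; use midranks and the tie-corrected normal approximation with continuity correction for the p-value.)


Step 1: Combine and sort all 15 observations; assign midranks.
sorted (value, group): (7,X), (13,Y), (16,Y), (17,X), (18,X), (19,X), (20,Y), (23,X), (24,X), (24,Y), (25,X), (25,Y), (30,X), (34,Y), (36,Y)
ranks: 7->1, 13->2, 16->3, 17->4, 18->5, 19->6, 20->7, 23->8, 24->9.5, 24->9.5, 25->11.5, 25->11.5, 30->13, 34->14, 36->15
Step 2: Rank sum for X: R1 = 1 + 4 + 5 + 6 + 8 + 9.5 + 11.5 + 13 = 58.
Step 3: U_X = R1 - n1(n1+1)/2 = 58 - 8*9/2 = 58 - 36 = 22.
       U_Y = n1*n2 - U_X = 56 - 22 = 34.
Step 4: Ties are present, so use the tie-corrected normal approximation (with continuity correction) for the p-value.
Step 5: p-value = 0.523707; compare to alpha = 0.05. fail to reject H0.

U_X = 22, p = 0.523707, fail to reject H0 at alpha = 0.05.


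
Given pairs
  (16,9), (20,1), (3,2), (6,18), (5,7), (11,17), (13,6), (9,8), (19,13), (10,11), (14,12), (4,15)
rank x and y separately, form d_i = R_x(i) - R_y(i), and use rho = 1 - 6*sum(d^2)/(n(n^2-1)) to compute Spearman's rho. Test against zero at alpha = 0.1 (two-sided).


Step 1: Rank x and y separately (midranks; no ties here).
rank(x): 16->10, 20->12, 3->1, 6->4, 5->3, 11->7, 13->8, 9->5, 19->11, 10->6, 14->9, 4->2
rank(y): 9->6, 1->1, 2->2, 18->12, 7->4, 17->11, 6->3, 8->5, 13->9, 11->7, 12->8, 15->10
Step 2: d_i = R_x(i) - R_y(i); compute d_i^2.
  (10-6)^2=16, (12-1)^2=121, (1-2)^2=1, (4-12)^2=64, (3-4)^2=1, (7-11)^2=16, (8-3)^2=25, (5-5)^2=0, (11-9)^2=4, (6-7)^2=1, (9-8)^2=1, (2-10)^2=64
sum(d^2) = 314.
Step 3: rho = 1 - 6*314 / (12*(12^2 - 1)) = 1 - 1884/1716 = -0.097902.
Step 4: Under H0, t = rho * sqrt((n-2)/(1-rho^2)) = -0.3111 ~ t(10).
Step 5: Two-sided p-value from the t-distribution with 10 df = 0.762122.
Step 6: alpha = 0.1. fail to reject H0.

rho = -0.0979, p = 0.762122, fail to reject H0 at alpha = 0.1.


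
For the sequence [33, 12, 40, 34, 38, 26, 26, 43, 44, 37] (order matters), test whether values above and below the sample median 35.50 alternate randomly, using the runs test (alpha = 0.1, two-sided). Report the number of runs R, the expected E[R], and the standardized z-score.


Step 1: Compute median = 35.50; label A = above, B = below.
Labels in order: BBABABBAAA  (n_A = 5, n_B = 5)
Step 2: Count runs R = 6.
Step 3: Under H0 (random ordering), E[R] = 2*n_A*n_B/(n_A+n_B) + 1 = 2*5*5/10 + 1 = 6.0000.
        Var[R] = 2*n_A*n_B*(2*n_A*n_B - n_A - n_B) / ((n_A+n_B)^2 * (n_A+n_B-1)) = 2000/900 = 2.2222.
        SD[R] = 1.4907.
Step 4: R = E[R], so z = 0 with no continuity correction.
Step 5: Two-sided p-value via normal approximation = 2*(1 - Phi(|z|)) = 1.000000.
Step 6: alpha = 0.1. fail to reject H0.

R = 6, z = 0.0000, p = 1.000000, fail to reject H0.


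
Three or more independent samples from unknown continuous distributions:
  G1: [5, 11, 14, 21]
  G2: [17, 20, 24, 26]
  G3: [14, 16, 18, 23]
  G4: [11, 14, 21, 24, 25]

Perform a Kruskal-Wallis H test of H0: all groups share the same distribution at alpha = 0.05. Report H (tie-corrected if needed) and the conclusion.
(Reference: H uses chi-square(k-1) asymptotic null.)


Step 1: Combine all N = 17 observations and assign midranks.
sorted (value, group, rank): (5,G1,1), (11,G1,2.5), (11,G4,2.5), (14,G1,5), (14,G3,5), (14,G4,5), (16,G3,7), (17,G2,8), (18,G3,9), (20,G2,10), (21,G1,11.5), (21,G4,11.5), (23,G3,13), (24,G2,14.5), (24,G4,14.5), (25,G4,16), (26,G2,17)
Step 2: Sum ranks within each group.
R_1 = 20 (n_1 = 4)
R_2 = 49.5 (n_2 = 4)
R_3 = 34 (n_3 = 4)
R_4 = 49.5 (n_4 = 5)
Step 3: H = 12/(N(N+1)) * sum(R_i^2/n_i) - 3(N+1)
     = 12/(17*18) * (20^2/4 + 49.5^2/4 + 34^2/4 + 49.5^2/5) - 3*18
     = 0.039216 * 1491.61 - 54
     = 4.494608.
Step 4: Ties present; correction factor C = 1 - 42/(17^3 - 17) = 0.991422. Corrected H = 4.494608 / 0.991422 = 4.533498.
Step 5: Under H0, H ~ chi^2(3); p-value = 0.209322.
Step 6: alpha = 0.05. fail to reject H0.

H = 4.5335, df = 3, p = 0.209322, fail to reject H0.
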